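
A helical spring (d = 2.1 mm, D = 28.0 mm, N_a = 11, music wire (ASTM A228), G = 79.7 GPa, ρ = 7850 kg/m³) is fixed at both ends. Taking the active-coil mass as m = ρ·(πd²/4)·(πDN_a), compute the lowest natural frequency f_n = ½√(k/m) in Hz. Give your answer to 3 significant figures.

87.3 Hz

k = Gd⁴/(8D³N_a) = (79.7×10³)(2.1⁴)/(8·28.0³·11) = 0.80238 N/mm = 802.38 N/m
Wire length L = πDN_a = π·28.0·11 = 967.61 mm
m = ρ·(πd²/4)·L = 7850 × 3.4636×10⁻⁶ m² × 0.96761 m = 0.026309 kg
f_n = ½√(k/m) = 0.5·√(802.38/0.026309) = 0.5·√(30499) = 87.319 Hz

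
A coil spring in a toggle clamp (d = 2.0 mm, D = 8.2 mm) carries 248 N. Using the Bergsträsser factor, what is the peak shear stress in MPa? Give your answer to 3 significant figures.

Spring index C = D/d = 8.2/2.0 = 4.1000
K_B = (4C+2)/(4C−3) = 18.400/13.400 = 1.3731
τ₀ = 8FD/(πd³) = 8·248·8.2/(π·2.0³) = 16268.8/25.133 = 647.31 MPa
τ_max = K·τ₀ = 1.3731 × 647.31 = 888.85 MPa

889 MPa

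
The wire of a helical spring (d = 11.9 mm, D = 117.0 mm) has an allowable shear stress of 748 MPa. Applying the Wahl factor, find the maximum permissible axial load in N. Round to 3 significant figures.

C = D/d = 117.0/11.9 = 9.8319
K_W = (4C−1)/(4C−4) + 0.615/C = 38.328/35.328 + 0.0626 = 1.1475
τ_max = K·8FD/(πd³) → F_max = τ_allow·πd³/(8DK)
F_max = 748·π·11.9³/(8·117.0·1.1475) = 3.96e+06/1074 = 3687 N

3690 N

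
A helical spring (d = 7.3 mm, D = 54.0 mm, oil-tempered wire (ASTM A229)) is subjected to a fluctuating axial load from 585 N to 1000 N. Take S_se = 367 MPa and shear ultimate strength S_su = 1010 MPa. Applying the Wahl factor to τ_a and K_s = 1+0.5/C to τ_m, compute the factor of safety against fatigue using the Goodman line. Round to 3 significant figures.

1.87

C = D/d = 54.0/7.3 = 7.3973; K_W = (4C−1)/(4C−4)+0.615/C = 1.2004; K_s = 1+0.5/C = 1.0676
F_a = (F_max−F_min)/2 = 207.5 N; F_m = (F_max+F_min)/2 = 792.5 N
τ_a = K_W·8F_aD/(πd³) = 1.2004 × 73.347 = 88.044 MPa
τ_m = K_s·8F_mD/(πd³) = 1.0676 × 280.13 = 299.07 MPa
Goodman: 1/n_f = τ_a/S_se + τ_m/S_su = 88.044/367 + 299.07/1010 = 0.23990 + 0.29611 = 0.53601
n_f = 1/0.53601 = 1.866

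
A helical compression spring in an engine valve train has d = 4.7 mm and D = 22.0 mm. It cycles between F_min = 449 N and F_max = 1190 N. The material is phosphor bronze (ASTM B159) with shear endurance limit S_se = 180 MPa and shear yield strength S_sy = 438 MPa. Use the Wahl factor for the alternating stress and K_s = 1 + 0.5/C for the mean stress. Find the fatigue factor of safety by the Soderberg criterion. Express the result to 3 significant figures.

C = D/d = 22.0/4.7 = 4.6809; K_W = (4C−1)/(4C−4)+0.615/C = 1.3351; K_s = 1+0.5/C = 1.1068
F_a = (F_max−F_min)/2 = 370.5 N; F_m = (F_max+F_min)/2 = 819.5 N
τ_a = K_W·8F_aD/(πd³) = 1.3351 × 199.92 = 266.92 MPa
τ_m = K_s·8F_mD/(πd³) = 1.1068 × 442.2 = 489.43 MPa
Soderberg: 1/n_f = τ_a/S_se + τ_m/S_sy = 266.92/180 + 489.43/438 = 1.48290 + 1.11743 = 2.6003
n_f = 1/2.6003 = 0.3846

0.385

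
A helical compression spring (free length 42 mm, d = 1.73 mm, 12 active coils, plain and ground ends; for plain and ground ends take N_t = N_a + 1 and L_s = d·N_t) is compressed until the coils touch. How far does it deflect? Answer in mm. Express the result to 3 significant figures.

19.5 mm

N_t = 13; L_s = 1.73·13 = 22.49 mm
δ_solid = L₀ − L_s = 42 − 22.49 = 19.51 mm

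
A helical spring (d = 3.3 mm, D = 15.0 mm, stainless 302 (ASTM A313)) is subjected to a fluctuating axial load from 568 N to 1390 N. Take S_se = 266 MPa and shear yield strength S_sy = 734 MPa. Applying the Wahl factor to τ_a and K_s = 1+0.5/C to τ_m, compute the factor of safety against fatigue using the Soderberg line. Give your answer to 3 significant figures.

C = D/d = 15.0/3.3 = 4.5455; K_W = (4C−1)/(4C−4)+0.615/C = 1.3468; K_s = 1+0.5/C = 1.1100
F_a = (F_max−F_min)/2 = 411 N; F_m = (F_max+F_min)/2 = 979 N
τ_a = K_W·8F_aD/(πd³) = 1.3468 × 436.85 = 588.37 MPa
τ_m = K_s·8F_mD/(πd³) = 1.1100 × 1040.6 = 1155 MPa
Soderberg: 1/n_f = τ_a/S_se + τ_m/S_sy = 588.37/266 + 1155/734 = 2.21190 + 1.57362 = 3.7855
n_f = 1/3.7855 = 0.2642

0.264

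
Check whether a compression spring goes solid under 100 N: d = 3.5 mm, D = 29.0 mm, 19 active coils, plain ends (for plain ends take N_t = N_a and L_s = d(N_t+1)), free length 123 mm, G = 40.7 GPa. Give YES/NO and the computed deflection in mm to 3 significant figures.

k = Gd⁴/(8D³N_a) = (40.7×10³)(3.5⁴)/(8·29.0³·19) = 1.6475 N/mm
N_t = 19; L_s = 3.5·20 = 70 mm; δ_solid = L₀ − L_s = 123 − 70 = 53 mm
δ = F/k = 100/1.6475 = 60.698 mm
δ ≥ δ_solid → spring goes solid

YES, δ = 60.7 mm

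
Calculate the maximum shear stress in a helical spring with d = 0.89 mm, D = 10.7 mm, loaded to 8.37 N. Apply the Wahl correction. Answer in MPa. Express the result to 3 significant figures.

Spring index C = D/d = 10.7/0.89 = 12.0225
K_W = (4C−1)/(4C−4) + 0.615/C = 47.090/44.090 + 0.0512 = 1.1192
τ₀ = 8FD/(πd³) = 8·8.37·10.7/(π·0.89³) = 716.472/2.2147 = 323.5 MPa
τ_max = K·τ₀ = 1.1192 × 323.5 = 362.06 MPa

362 MPa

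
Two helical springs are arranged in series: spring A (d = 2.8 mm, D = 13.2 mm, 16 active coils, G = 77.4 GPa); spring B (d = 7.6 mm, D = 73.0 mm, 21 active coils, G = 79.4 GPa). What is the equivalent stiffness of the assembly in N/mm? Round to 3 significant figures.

k_A = Gd⁴/(8D³N_a) = (77.4×10³)(2.8⁴)/(8·13.2³·16) = 16.16 N/mm
k_B = Gd⁴/(8D³N_a) = (79.4×10³)(7.6⁴)/(8·73.0³·21) = 4.0532 N/mm
Series: 1/k_eq = 1/16.16 + 1/4.0532 = 0.3086; k_eq = 3.2404 N/mm

3.24 N/mm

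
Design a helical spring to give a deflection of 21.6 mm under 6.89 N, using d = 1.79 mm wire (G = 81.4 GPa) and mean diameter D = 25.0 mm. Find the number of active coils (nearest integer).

Required rate k = F/δ = 6.89/21.6 = 0.31898 N/mm
N_a = Gd⁴/(8D³k) = (81.4×10³ × 1.79⁴)/(8 × 25.0³ × 0.31898)
    = 835673 / 39872.7 = 20.96 → 21 coils

21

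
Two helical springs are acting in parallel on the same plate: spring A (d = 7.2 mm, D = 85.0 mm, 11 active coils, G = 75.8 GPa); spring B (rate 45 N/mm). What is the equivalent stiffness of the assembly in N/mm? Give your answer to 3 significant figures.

48.8 N/mm

k_A = Gd⁴/(8D³N_a) = (75.8×10³)(7.2⁴)/(8·85.0³·11) = 3.7693 N/mm
Parallel: k_eq = 3.7693 + 45 = 48.769 N/mm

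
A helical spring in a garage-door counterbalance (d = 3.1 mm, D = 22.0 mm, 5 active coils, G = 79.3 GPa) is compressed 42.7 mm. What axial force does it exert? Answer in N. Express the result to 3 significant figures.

k = Gd⁴/(8D³N_a) = (79.3×10³)(3.1⁴)/(8·22.0³·5) = 17.195 N/mm
F = k·δ = 17.195 × 42.7 = 734.21 N

734 N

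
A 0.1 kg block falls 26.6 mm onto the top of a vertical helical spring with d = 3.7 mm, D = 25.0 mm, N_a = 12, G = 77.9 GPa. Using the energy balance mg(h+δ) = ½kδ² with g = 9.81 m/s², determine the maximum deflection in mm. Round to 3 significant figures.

2.42 mm

k = Gd⁴/(8D³N_a) = (77.9×10³)(3.7⁴)/(8·25.0³·12) = 9.7331 N/mm
W = mg = 0.1 × 9.81 = 0.981 N
½kδ² − Wδ − Wh = 0 → δ = (W + √(W² + 2kWh))/k
δ = (0.981 + √(0.96236 + 507.965))/9.7331 = (0.981 + 22.559)/9.7331 = 2.4186 mm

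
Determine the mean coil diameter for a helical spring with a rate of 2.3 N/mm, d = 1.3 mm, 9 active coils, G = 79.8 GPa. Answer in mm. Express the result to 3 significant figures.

D = (Gd⁴/(8N_a·k))^(1/3) = (79.8×10³·1.3⁴/(8·9·2.3))^(1/3)
  = (1376.31)^(1/3) = 11.1234 mm

11.1 mm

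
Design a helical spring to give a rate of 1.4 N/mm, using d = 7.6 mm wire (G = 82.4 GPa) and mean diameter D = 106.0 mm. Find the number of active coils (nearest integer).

N_a = Gd⁴/(8D³k) = (82.4×10³ × 7.6⁴)/(8 × 106.0³ × 1.4)
    = 2.74904e+08 / 1.33394e+07 = 20.61 → 21 coils

21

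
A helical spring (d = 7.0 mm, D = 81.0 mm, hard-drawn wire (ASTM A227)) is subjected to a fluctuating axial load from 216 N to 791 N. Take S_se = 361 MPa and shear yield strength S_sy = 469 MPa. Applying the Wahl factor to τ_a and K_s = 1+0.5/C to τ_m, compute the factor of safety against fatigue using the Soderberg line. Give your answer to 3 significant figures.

C = D/d = 81.0/7.0 = 11.5714; K_W = (4C−1)/(4C−4)+0.615/C = 1.1241; K_s = 1+0.5/C = 1.0432
F_a = (F_max−F_min)/2 = 287.5 N; F_m = (F_max+F_min)/2 = 503.5 N
τ_a = K_W·8F_aD/(πd³) = 1.1241 × 172.89 = 194.34 MPa
τ_m = K_s·8F_mD/(πd³) = 1.0432 × 302.78 = 315.87 MPa
Soderberg: 1/n_f = τ_a/S_se + τ_m/S_sy = 194.34/361 + 315.87/469 = 0.53835 + 0.67349 = 1.2118
n_f = 1/1.2118 = 0.8252

0.825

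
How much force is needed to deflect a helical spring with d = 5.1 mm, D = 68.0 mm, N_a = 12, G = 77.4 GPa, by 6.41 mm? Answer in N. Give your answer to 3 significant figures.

11.1 N

k = Gd⁴/(8D³N_a) = (77.4×10³)(5.1⁴)/(8·68.0³·12) = 1.7347 N/mm
F = k·δ = 1.7347 × 6.41 = 11.119 N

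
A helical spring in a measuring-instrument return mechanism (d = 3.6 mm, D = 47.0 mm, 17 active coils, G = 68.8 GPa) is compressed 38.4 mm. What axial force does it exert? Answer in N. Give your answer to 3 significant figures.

k = Gd⁴/(8D³N_a) = (68.8×10³)(3.6⁴)/(8·47.0³·17) = 0.8184 N/mm
F = k·δ = 0.8184 × 38.4 = 31.427 N

31.4 N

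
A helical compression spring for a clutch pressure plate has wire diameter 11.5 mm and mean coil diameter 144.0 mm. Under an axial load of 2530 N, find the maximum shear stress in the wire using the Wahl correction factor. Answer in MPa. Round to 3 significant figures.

680 MPa

Spring index C = D/d = 144.0/11.5 = 12.5217
K_W = (4C−1)/(4C−4) + 0.615/C = 49.087/46.087 + 0.0491 = 1.1142
τ₀ = 8FD/(πd³) = 8·2530·144.0/(π·11.5³) = 2.91456e+06/4778 = 610 MPa
τ_max = K·τ₀ = 1.1142 × 610 = 679.67 MPa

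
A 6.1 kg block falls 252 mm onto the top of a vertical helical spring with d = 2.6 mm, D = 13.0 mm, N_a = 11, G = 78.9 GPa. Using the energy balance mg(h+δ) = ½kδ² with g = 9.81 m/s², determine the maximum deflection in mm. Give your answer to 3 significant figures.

k = Gd⁴/(8D³N_a) = (78.9×10³)(2.6⁴)/(8·13.0³·11) = 18.649 N/mm
W = mg = 6.1 × 9.81 = 59.841 N
½kδ² − Wδ − Wh = 0 → δ = (W + √(W² + 2kWh))/k
δ = (59.841 + √(3580.9 + 562454))/18.649 = (59.841 + 752.35)/18.649 = 43.551 mm

43.6 mm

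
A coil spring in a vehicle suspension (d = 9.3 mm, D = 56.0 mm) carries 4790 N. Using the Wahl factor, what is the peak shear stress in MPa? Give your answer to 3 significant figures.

Spring index C = D/d = 56.0/9.3 = 6.0215
K_W = (4C−1)/(4C−4) + 0.615/C = 23.086/20.086 + 0.1021 = 1.2515
τ₀ = 8FD/(πd³) = 8·4790·56.0/(π·9.3³) = 2.14592e+06/2527 = 849.21 MPa
τ_max = K·τ₀ = 1.2515 × 849.21 = 1062.8 MPa

1060 MPa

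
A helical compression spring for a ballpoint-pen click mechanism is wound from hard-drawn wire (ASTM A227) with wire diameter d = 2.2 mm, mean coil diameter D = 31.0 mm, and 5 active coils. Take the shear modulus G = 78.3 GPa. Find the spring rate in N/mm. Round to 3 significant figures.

k = Gd⁴/(8D³N_a) = (78.3×10³ × 2.2⁴) / (8 × 31.0³ × 5)
  = 1.83422e+06 / 1.19164e+06 = 1.5392 N/mm

1.54 N/mm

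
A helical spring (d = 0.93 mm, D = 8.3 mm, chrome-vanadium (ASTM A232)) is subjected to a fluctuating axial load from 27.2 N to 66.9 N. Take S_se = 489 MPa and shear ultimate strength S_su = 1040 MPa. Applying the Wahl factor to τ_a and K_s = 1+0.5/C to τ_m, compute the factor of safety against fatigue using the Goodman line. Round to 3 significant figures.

0.401

C = D/d = 8.3/0.93 = 8.9247; K_W = (4C−1)/(4C−4)+0.615/C = 1.1636; K_s = 1+0.5/C = 1.0560
F_a = (F_max−F_min)/2 = 19.85 N; F_m = (F_max+F_min)/2 = 47.05 N
τ_a = K_W·8F_aD/(πd³) = 1.1636 × 521.59 = 606.9 MPa
τ_m = K_s·8F_mD/(πd³) = 1.0560 × 1236.3 = 1305.6 MPa
Goodman: 1/n_f = τ_a/S_se + τ_m/S_su = 606.9/489 + 1305.6/1040 = 1.24110 + 1.25536 = 2.4965
n_f = 1/2.4965 = 0.4006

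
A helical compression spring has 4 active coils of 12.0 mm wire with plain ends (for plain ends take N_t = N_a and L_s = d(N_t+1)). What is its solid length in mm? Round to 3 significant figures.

60.0 mm

plain ends: N_t = N_a = 4
L_s = d·(N_t+1) = 12.0 × 5 = 60 mm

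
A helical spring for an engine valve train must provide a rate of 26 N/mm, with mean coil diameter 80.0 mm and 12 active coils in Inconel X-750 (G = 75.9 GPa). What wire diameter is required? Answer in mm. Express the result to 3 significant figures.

d = (8D³N_a·k / G)^(1/4) = (8·80.0³·12·26 / (75.9×10³))^0.25
  = (16837)^0.25 = 11.3912 mm

11.4 mm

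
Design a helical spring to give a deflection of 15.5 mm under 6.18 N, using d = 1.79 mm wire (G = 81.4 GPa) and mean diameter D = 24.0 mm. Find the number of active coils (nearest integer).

Required rate k = F/δ = 6.18/15.5 = 0.39871 N/mm
N_a = Gd⁴/(8D³k) = (81.4×10³ × 1.79⁴)/(8 × 24.0³ × 0.39871)
    = 835673 / 44094.1 = 18.95 → 19 coils

19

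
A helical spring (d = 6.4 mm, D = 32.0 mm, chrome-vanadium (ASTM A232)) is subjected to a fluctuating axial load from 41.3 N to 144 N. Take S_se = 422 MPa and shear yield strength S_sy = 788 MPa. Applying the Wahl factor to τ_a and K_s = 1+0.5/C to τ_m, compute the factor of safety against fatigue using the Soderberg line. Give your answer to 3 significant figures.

C = D/d = 32.0/6.4 = 5.0000; K_W = (4C−1)/(4C−4)+0.615/C = 1.3105; K_s = 1+0.5/C = 1.1000
F_a = (F_max−F_min)/2 = 51.35 N; F_m = (F_max+F_min)/2 = 92.65 N
τ_a = K_W·8F_aD/(πd³) = 1.3105 × 15.962 = 20.918 MPa
τ_m = K_s·8F_mD/(πd³) = 1.1000 × 28.8 = 31.68 MPa
Soderberg: 1/n_f = τ_a/S_se + τ_m/S_sy = 20.918/422 + 31.68/788 = 0.04957 + 0.04020 = 0.089773
n_f = 1/0.089773 = 11.14

11.1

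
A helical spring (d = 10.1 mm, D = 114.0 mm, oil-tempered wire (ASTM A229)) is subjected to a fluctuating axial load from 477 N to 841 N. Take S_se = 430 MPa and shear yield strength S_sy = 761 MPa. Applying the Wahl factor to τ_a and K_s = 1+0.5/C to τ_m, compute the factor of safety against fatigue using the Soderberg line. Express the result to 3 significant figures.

C = D/d = 114.0/10.1 = 11.2871; K_W = (4C−1)/(4C−4)+0.615/C = 1.1274; K_s = 1+0.5/C = 1.0443
F_a = (F_max−F_min)/2 = 182 N; F_m = (F_max+F_min)/2 = 659 N
τ_a = K_W·8F_aD/(πd³) = 1.1274 × 51.28 = 57.813 MPa
τ_m = K_s·8F_mD/(πd³) = 1.0443 × 185.68 = 193.91 MPa
Soderberg: 1/n_f = τ_a/S_se + τ_m/S_sy = 57.813/430 + 193.91/761 = 0.13445 + 0.25480 = 0.38925
n_f = 1/0.38925 = 2.569

2.57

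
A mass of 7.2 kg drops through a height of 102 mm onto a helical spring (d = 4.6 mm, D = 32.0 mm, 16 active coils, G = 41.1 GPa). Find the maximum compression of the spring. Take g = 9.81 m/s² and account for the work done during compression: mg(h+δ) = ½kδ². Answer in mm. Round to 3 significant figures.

75.6 mm

k = Gd⁴/(8D³N_a) = (41.1×10³)(4.6⁴)/(8·32.0³·16) = 4.3875 N/mm
W = mg = 7.2 × 9.81 = 70.632 N
½kδ² − Wδ − Wh = 0 → δ = (W + √(W² + 2kWh))/k
δ = (70.632 + √(4988.9 + 63218.6))/4.3875 = (70.632 + 261.17)/4.3875 = 75.624 mm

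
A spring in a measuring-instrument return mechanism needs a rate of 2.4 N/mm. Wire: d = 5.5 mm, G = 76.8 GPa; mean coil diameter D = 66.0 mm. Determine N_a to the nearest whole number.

13

N_a = Gd⁴/(8D³k) = (76.8×10³ × 5.5⁴)/(8 × 66.0³ × 2.4)
    = 7.02768e+07 / 5.51992e+06 = 12.73 → 13 coils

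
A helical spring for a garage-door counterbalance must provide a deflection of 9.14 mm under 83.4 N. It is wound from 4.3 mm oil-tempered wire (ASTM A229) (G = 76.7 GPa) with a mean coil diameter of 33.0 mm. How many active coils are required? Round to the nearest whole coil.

Required rate k = F/δ = 83.4/9.14 = 9.1247 N/mm
N_a = Gd⁴/(8D³k) = (76.7×10³ × 4.3⁴)/(8 × 33.0³ × 9.1247)
    = 2.62222e+07 / 2.62332e+06 = 9.996 → 10 coils

10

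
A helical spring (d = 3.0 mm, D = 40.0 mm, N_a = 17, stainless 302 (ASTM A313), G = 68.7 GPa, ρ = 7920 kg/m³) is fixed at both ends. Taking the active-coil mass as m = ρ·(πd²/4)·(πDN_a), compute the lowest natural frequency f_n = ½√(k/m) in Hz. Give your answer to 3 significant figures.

k = Gd⁴/(8D³N_a) = (68.7×10³)(3.0⁴)/(8·40.0³·17) = 0.63933 N/mm = 639.33 N/m
Wire length L = πDN_a = π·40.0·17 = 2136.3 mm
m = ρ·(πd²/4)·L = 7920 × 7.0686×10⁻⁶ m² × 2.1363 m = 0.1196 kg
f_n = ½√(k/m) = 0.5·√(639.33/0.1196) = 0.5·√(5345.7) = 36.557 Hz

36.6 Hz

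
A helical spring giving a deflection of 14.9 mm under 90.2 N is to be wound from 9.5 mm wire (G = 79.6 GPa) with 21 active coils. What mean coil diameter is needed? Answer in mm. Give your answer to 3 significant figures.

86.1 mm

Required rate k = F/δ = 90.2/14.9 = 6.0537 N/mm
D = (Gd⁴/(8N_a·k))^(1/3) = (79.6×10³·9.5⁴/(8·21·6.0537))^(1/3)
  = (637497)^(1/3) = 86.0649 mm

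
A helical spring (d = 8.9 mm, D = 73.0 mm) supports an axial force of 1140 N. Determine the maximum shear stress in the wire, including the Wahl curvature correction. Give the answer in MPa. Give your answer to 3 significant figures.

Spring index C = D/d = 73.0/8.9 = 8.2022
K_W = (4C−1)/(4C−4) + 0.615/C = 31.809/28.809 + 0.0750 = 1.1791
τ₀ = 8FD/(πd³) = 8·1140·73.0/(π·8.9³) = 665760/2214.7 = 300.61 MPa
τ_max = K·τ₀ = 1.1791 × 300.61 = 354.45 MPa

354 MPa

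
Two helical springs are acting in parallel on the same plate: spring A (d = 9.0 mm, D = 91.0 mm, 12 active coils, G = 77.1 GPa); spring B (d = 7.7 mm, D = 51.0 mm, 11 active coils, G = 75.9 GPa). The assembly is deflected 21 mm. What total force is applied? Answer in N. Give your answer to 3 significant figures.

627 N

k_A = Gd⁴/(8D³N_a) = (77.1×10³)(9.0⁴)/(8·91.0³·12) = 6.9924 N/mm
k_B = Gd⁴/(8D³N_a) = (75.9×10³)(7.7⁴)/(8·51.0³·11) = 22.857 N/mm
Parallel: k_eq = 6.9924 + 22.857 = 29.849 N/mm
F = k_eq·δ = 29.849·21 = 626.83 N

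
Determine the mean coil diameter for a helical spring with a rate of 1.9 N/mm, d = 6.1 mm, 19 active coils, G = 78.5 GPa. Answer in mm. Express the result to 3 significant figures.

72.2 mm

D = (Gd⁴/(8N_a·k))^(1/3) = (78.5×10³·6.1⁴/(8·19·1.9))^(1/3)
  = (376350)^(1/3) = 72.1989 mm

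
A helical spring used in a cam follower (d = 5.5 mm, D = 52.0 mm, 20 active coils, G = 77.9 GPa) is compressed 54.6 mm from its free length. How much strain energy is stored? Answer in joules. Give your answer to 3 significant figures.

k = Gd⁴/(8D³N_a) = (77.9×10³)(5.5⁴)/(8·52.0³·20) = 3.1685 N/mm
U = ½kδ² = 0.5 × 3.1685 × 54.6² = 4723 N·mm = 4.723 J

4.72 J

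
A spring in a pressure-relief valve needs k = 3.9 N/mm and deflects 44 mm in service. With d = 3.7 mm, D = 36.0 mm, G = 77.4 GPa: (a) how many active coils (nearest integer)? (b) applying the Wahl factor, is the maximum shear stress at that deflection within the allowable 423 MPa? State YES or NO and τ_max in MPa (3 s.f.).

N_a = Gd⁴/(8D³k) = (77.4×10³)(3.7⁴)/(8·36.0³·3.9) = 9.965 → N_a = 10
Actual rate k = Gd⁴/(8D³·10) = 3.8864 N/mm
Working load F = kδ = 3.8864·44 = 171 N
C = 36.0/3.7 = 9.7297; K_W = (4C−1)/(4C−4)+0.615/C = 1.1491
τ_max = K_W·8FD/(πd³) = 1.1491·309.49 = 355.64 MPa
τ_max ≤ 423 MPa → acceptable

(a) 10 coils; (b) YES, τ_max = 356 MPa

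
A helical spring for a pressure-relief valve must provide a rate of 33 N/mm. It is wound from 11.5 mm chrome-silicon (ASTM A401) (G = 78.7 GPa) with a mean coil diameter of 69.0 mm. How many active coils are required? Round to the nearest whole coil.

16

N_a = Gd⁴/(8D³k) = (78.7×10³ × 11.5⁴)/(8 × 69.0³ × 33)
    = 1.37647e+09 / 8.67264e+07 = 15.87 → 16 coils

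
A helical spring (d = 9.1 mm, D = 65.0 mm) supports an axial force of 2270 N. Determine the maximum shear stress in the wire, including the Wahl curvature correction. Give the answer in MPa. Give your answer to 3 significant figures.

602 MPa

Spring index C = D/d = 65.0/9.1 = 7.1429
K_W = (4C−1)/(4C−4) + 0.615/C = 27.571/24.571 + 0.0861 = 1.2082
τ₀ = 8FD/(πd³) = 8·2270·65.0/(π·9.1³) = 1.1804e+06/2367.4 = 498.6 MPa
τ_max = K·τ₀ = 1.2082 × 498.6 = 602.41 MPa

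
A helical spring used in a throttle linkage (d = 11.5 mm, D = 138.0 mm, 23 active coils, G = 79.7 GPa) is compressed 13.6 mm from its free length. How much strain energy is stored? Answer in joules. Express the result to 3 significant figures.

k = Gd⁴/(8D³N_a) = (79.7×10³)(11.5⁴)/(8·138.0³·23) = 2.8827 N/mm
U = ½kδ² = 0.5 × 2.8827 × 13.6² = 266.59 N·mm = 0.26659 J

0.267 J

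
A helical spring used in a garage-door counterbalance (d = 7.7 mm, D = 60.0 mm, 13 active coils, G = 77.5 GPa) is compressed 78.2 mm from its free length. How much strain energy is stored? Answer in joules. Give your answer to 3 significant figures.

k = Gd⁴/(8D³N_a) = (77.5×10³)(7.7⁴)/(8·60.0³·13) = 12.128 N/mm
U = ½kδ² = 0.5 × 12.128 × 78.2² = 37082 N·mm = 37.082 J

37.1 J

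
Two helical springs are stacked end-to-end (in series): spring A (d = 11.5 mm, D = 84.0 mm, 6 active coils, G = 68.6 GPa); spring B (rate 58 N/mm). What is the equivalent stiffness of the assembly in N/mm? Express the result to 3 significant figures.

k_A = Gd⁴/(8D³N_a) = (68.6×10³)(11.5⁴)/(8·84.0³·6) = 42.173 N/mm
Series: 1/k_eq = 1/42.173 + 1/58 = 0.040953; k_eq = 24.418 N/mm

24.4 N/mm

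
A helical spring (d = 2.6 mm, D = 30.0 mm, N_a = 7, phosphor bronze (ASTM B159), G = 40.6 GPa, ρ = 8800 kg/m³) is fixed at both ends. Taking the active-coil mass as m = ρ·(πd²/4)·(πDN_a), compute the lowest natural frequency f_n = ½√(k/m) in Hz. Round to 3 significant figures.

k = Gd⁴/(8D³N_a) = (40.6×10³)(2.6⁴)/(8·30.0³·7) = 1.2271 N/mm = 1227.1 N/m
Wire length L = πDN_a = π·30.0·7 = 659.73 mm
m = ρ·(πd²/4)·L = 8800 × 5.3093×10⁻⁶ m² × 0.65973 m = 0.030824 kg
f_n = ½√(k/m) = 0.5·√(1227.1/0.030824) = 0.5·√(39809) = 99.761 Hz

99.8 Hz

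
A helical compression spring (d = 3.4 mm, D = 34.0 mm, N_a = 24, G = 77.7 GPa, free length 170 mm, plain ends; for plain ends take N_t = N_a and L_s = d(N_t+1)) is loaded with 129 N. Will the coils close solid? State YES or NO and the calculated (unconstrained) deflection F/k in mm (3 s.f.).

k = Gd⁴/(8D³N_a) = (77.7×10³)(3.4⁴)/(8·34.0³·24) = 1.3759 N/mm
N_t = 24; L_s = 3.4·25 = 85 mm; δ_solid = L₀ − L_s = 170 − 85 = 85 mm
δ = F/k = 129/1.3759 = 93.754 mm
δ ≥ δ_solid → spring goes solid

YES, δ = 93.8 mm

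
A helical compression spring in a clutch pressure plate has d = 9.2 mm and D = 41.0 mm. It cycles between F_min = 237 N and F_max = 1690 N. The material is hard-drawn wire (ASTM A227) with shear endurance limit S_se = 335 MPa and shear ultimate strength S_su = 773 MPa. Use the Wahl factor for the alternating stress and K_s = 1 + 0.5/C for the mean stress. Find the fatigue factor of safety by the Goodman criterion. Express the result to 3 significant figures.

1.72

C = D/d = 41.0/9.2 = 4.4565; K_W = (4C−1)/(4C−4)+0.615/C = 1.3550; K_s = 1+0.5/C = 1.1122
F_a = (F_max−F_min)/2 = 726.5 N; F_m = (F_max+F_min)/2 = 963.5 N
τ_a = K_W·8F_aD/(πd³) = 1.3550 × 97.408 = 131.99 MPa
τ_m = K_s·8F_mD/(πd³) = 1.1122 × 129.19 = 143.68 MPa
Goodman: 1/n_f = τ_a/S_se + τ_m/S_su = 131.99/335 + 143.68/773 = 0.39399 + 0.18587 = 0.57986
n_f = 1/0.57986 = 1.725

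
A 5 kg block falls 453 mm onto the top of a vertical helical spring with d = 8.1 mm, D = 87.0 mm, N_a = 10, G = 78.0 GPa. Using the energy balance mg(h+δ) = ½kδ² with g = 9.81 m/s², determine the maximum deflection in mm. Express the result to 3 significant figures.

k = Gd⁴/(8D³N_a) = (78.0×10³)(8.1⁴)/(8·87.0³·10) = 6.3736 N/mm
W = mg = 5 × 9.81 = 49.05 N
½kδ² − Wδ − Wh = 0 → δ = (W + √(W² + 2kWh))/k
δ = (49.05 + √(2405.9 + 283240))/6.3736 = (49.05 + 534.46)/6.3736 = 91.55 mm

91.6 mm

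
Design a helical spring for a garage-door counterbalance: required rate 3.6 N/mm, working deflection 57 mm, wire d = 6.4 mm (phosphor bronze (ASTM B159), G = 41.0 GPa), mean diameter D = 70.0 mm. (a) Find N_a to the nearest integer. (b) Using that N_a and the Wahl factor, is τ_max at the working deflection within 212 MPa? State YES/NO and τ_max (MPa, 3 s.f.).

(a) 7 coils; (b) YES, τ_max = 157 MPa

N_a = Gd⁴/(8D³k) = (41.0×10³)(6.4⁴)/(8·70.0³·3.6) = 6.963 → N_a = 7
Actual rate k = Gd⁴/(8D³·7) = 3.5811 N/mm
Working load F = kδ = 3.5811·57 = 204.13 N
C = 70.0/6.4 = 10.9375; K_W = (4C−1)/(4C−4)+0.615/C = 1.1317
τ_max = K_W·8FD/(πd³) = 1.1317·138.8 = 157.08 MPa
τ_max ≤ 212 MPa → acceptable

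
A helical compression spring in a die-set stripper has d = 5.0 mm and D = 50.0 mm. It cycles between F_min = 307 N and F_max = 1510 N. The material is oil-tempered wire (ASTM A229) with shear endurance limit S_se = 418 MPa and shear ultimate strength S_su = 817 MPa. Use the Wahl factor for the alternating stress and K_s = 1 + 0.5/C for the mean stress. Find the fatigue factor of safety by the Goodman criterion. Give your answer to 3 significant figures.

0.349

C = D/d = 50.0/5.0 = 10.0000; K_W = (4C−1)/(4C−4)+0.615/C = 1.1448; K_s = 1+0.5/C = 1.0500
F_a = (F_max−F_min)/2 = 601.5 N; F_m = (F_max+F_min)/2 = 908.5 N
τ_a = K_W·8F_aD/(πd³) = 1.1448 × 612.68 = 701.42 MPa
τ_m = K_s·8F_mD/(πd³) = 1.0500 × 925.39 = 971.66 MPa
Goodman: 1/n_f = τ_a/S_se + τ_m/S_su = 701.42/418 + 971.66/817 = 1.67804 + 1.18930 = 2.8673
n_f = 1/2.8673 = 0.3488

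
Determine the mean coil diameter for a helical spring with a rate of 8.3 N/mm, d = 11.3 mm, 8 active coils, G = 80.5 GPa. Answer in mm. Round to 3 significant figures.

135 mm

D = (Gd⁴/(8N_a·k))^(1/3) = (80.5×10³·11.3⁴/(8·8·8.3))^(1/3)
  = (2.47088e+06)^(1/3) = 135.1919 mm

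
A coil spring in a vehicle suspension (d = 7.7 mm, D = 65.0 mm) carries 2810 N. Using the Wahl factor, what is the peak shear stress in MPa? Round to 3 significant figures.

1200 MPa

Spring index C = D/d = 65.0/7.7 = 8.4416
K_W = (4C−1)/(4C−4) + 0.615/C = 32.766/29.766 + 0.0729 = 1.1736
τ₀ = 8FD/(πd³) = 8·2810·65.0/(π·7.7³) = 1.4612e+06/1434.2 = 1018.8 MPa
τ_max = K·τ₀ = 1.1736 × 1018.8 = 1195.7 MPa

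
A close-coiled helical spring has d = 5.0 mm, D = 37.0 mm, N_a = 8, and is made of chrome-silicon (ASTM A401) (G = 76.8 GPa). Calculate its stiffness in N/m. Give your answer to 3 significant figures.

14800 N/m

k = Gd⁴/(8D³N_a) = (76.8×10³ × 5.0⁴) / (8 × 37.0³ × 8)
  = 4.8e+07 / 3.24179e+06 = 14.807 N/mm = 14807 N/m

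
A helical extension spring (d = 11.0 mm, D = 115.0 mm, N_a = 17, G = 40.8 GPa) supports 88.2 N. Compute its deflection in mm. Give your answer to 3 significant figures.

30.5 mm

k = Gd⁴/(8D³N_a) = (40.8×10³)(11.0⁴)/(8·115.0³·17) = 2.888 N/mm
δ = F/k = 88.2 / 2.888 = 30.54 mm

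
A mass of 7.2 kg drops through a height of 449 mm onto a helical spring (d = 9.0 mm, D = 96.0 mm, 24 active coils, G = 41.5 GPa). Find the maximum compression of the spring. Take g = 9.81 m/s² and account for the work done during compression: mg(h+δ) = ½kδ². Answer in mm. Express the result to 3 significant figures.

k = Gd⁴/(8D³N_a) = (41.5×10³)(9.0⁴)/(8·96.0³·24) = 1.6029 N/mm
W = mg = 7.2 × 9.81 = 70.632 N
½kδ² − Wδ − Wh = 0 → δ = (W + √(W² + 2kWh))/k
δ = (70.632 + √(4988.9 + 101667))/1.6029 = (70.632 + 326.58)/1.6029 = 247.81 mm

248 mm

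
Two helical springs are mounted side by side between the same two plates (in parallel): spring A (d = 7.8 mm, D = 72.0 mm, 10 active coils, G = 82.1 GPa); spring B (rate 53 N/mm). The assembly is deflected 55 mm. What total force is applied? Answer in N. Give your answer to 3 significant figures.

3470 N

k_A = Gd⁴/(8D³N_a) = (82.1×10³)(7.8⁴)/(8·72.0³·10) = 10.177 N/mm
Parallel: k_eq = 10.177 + 53 = 63.177 N/mm
F = k_eq·δ = 63.177·55 = 3474.8 N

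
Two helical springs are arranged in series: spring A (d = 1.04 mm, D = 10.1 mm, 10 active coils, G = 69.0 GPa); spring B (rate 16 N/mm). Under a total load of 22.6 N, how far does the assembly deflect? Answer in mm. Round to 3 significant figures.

24.5 mm

k_A = Gd⁴/(8D³N_a) = (69.0×10³)(1.04⁴)/(8·10.1³·10) = 0.97933 N/mm
Series: 1/k_eq = 1/0.97933 + 1/16 = 1.0836; k_eq = 0.92284 N/mm
δ = F/k_eq = 22.6/0.92284 = 24.49 mm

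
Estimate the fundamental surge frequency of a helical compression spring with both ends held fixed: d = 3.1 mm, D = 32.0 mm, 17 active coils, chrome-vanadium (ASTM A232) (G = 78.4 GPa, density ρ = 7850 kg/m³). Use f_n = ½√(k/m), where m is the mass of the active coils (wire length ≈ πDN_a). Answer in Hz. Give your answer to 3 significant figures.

k = Gd⁴/(8D³N_a) = (78.4×10³)(3.1⁴)/(8·32.0³·17) = 1.6247 N/mm = 1624.7 N/m
Wire length L = πDN_a = π·32.0·17 = 1709 mm
m = ρ·(πd²/4)·L = 7850 × 7.5477×10⁻⁶ m² × 1.709 m = 0.10126 kg
f_n = ½√(k/m) = 0.5·√(1624.7/0.10126) = 0.5·√(16045) = 63.335 Hz

63.3 Hz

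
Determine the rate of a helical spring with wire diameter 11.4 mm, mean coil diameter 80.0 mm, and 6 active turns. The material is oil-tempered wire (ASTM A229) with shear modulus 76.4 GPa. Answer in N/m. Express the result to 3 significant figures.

k = Gd⁴/(8D³N_a) = (76.4×10³ × 11.4⁴) / (8 × 80.0³ × 6)
  = 1.29037e+09 / 2.4576e+07 = 52.505 N/mm = 52505 N/m

52500 N/m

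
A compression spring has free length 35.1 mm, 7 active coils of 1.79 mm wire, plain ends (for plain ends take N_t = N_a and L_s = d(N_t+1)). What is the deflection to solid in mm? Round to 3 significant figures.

N_t = 7; L_s = 1.79·8 = 14.32 mm
δ_solid = L₀ − L_s = 35.1 − 14.32 = 20.78 mm

20.8 mm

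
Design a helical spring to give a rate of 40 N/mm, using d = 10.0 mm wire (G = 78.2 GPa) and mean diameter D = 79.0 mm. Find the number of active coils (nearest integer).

5

N_a = Gd⁴/(8D³k) = (78.2×10³ × 10.0⁴)/(8 × 79.0³ × 40)
    = 7.82e+08 / 1.57772e+08 = 4.957 → 5 coils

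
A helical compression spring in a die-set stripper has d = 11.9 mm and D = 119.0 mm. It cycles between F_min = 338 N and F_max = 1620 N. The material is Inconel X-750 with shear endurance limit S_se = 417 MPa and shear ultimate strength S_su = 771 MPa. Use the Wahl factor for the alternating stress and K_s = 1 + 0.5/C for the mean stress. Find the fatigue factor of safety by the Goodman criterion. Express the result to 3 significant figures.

1.80

C = D/d = 119.0/11.9 = 10.0000; K_W = (4C−1)/(4C−4)+0.615/C = 1.1448; K_s = 1+0.5/C = 1.0500
F_a = (F_max−F_min)/2 = 641 N; F_m = (F_max+F_min)/2 = 979 N
τ_a = K_W·8F_aD/(πd³) = 1.1448 × 115.27 = 131.96 MPa
τ_m = K_s·8F_mD/(πd³) = 1.0500 × 176.05 = 184.85 MPa
Goodman: 1/n_f = τ_a/S_se + τ_m/S_su = 131.96/417 + 184.85/771 = 0.31645 + 0.23975 = 0.55621
n_f = 1/0.55621 = 1.798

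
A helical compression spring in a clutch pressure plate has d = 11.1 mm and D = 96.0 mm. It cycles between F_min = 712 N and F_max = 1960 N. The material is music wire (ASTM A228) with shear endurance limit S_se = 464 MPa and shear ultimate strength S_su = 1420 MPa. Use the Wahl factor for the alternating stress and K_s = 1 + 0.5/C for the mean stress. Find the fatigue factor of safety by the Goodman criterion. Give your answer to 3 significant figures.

2.18

C = D/d = 96.0/11.1 = 8.6486; K_W = (4C−1)/(4C−4)+0.615/C = 1.1692; K_s = 1+0.5/C = 1.0578
F_a = (F_max−F_min)/2 = 624 N; F_m = (F_max+F_min)/2 = 1336 N
τ_a = K_W·8F_aD/(πd³) = 1.1692 × 111.54 = 130.41 MPa
τ_m = K_s·8F_mD/(πd³) = 1.0578 × 238.81 = 252.61 MPa
Goodman: 1/n_f = τ_a/S_se + τ_m/S_su = 130.41/464 + 252.61/1420 = 0.28105 + 0.17790 = 0.45895
n_f = 1/0.45895 = 2.179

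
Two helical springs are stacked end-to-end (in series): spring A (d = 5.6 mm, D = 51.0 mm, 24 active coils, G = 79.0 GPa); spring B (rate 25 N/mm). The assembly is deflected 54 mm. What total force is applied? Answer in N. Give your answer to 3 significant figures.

k_A = Gd⁴/(8D³N_a) = (79.0×10³)(5.6⁴)/(8·51.0³·24) = 3.0505 N/mm
Series: 1/k_eq = 1/3.0505 + 1/25 = 0.36782; k_eq = 2.7187 N/mm
F = k_eq·δ = 2.7187·54 = 146.81 N

147 N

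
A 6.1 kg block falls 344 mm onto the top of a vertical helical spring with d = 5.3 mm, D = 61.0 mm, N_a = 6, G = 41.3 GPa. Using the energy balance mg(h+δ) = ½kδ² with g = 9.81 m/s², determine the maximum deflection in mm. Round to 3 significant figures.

k = Gd⁴/(8D³N_a) = (41.3×10³)(5.3⁴)/(8·61.0³·6) = 2.991 N/mm
W = mg = 6.1 × 9.81 = 59.841 N
½kδ² − Wδ − Wh = 0 → δ = (W + √(W² + 2kWh))/k
δ = (59.841 + √(3580.9 + 123143))/2.991 = (59.841 + 355.98)/2.991 = 139.02 mm

139 mm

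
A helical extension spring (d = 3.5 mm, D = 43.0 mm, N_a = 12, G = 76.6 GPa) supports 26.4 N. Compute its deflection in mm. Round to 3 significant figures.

k = Gd⁴/(8D³N_a) = (76.6×10³)(3.5⁴)/(8·43.0³·12) = 1.506 N/mm
δ = F/k = 26.4 / 1.506 = 17.53 mm

17.5 mm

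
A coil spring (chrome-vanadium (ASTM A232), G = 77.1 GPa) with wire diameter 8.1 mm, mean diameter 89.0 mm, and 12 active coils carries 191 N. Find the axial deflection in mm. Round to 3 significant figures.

38.9 mm

k = Gd⁴/(8D³N_a) = (77.1×10³)(8.1⁴)/(8·89.0³·12) = 4.904 N/mm
δ = F/k = 191 / 4.904 = 38.948 mm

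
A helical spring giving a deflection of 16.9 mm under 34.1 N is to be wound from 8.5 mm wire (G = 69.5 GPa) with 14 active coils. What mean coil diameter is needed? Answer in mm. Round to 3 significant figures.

117 mm

Required rate k = F/δ = 34.1/16.9 = 2.0178 N/mm
D = (Gd⁴/(8N_a·k))^(1/3) = (69.5×10³·8.5⁴/(8·14·2.0178))^(1/3)
  = (1.60537e+06)^(1/3) = 117.0914 mm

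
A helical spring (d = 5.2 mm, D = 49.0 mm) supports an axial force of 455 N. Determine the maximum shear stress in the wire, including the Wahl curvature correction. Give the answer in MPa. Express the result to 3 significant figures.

466 MPa

Spring index C = D/d = 49.0/5.2 = 9.4231
K_W = (4C−1)/(4C−4) + 0.615/C = 36.692/33.692 + 0.0653 = 1.1543
τ₀ = 8FD/(πd³) = 8·455·49.0/(π·5.2³) = 178360/441.73 = 403.77 MPa
τ_max = K·τ₀ = 1.1543 × 403.77 = 466.08 MPa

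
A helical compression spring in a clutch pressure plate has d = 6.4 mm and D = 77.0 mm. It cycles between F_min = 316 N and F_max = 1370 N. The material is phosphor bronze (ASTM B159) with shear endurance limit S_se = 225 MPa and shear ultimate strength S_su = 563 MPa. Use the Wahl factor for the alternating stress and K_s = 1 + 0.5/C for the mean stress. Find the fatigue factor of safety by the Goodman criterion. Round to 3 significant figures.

C = D/d = 77.0/6.4 = 12.0312; K_W = (4C−1)/(4C−4)+0.615/C = 1.1191; K_s = 1+0.5/C = 1.0416
F_a = (F_max−F_min)/2 = 527 N; F_m = (F_max+F_min)/2 = 843 N
τ_a = K_W·8F_aD/(πd³) = 1.1191 × 394.19 = 441.14 MPa
τ_m = K_s·8F_mD/(πd³) = 1.0416 × 630.55 = 656.75 MPa
Goodman: 1/n_f = τ_a/S_se + τ_m/S_su = 441.14/225 + 656.75/563 = 1.96060 + 1.16652 = 3.1271
n_f = 1/3.1271 = 0.3198

0.320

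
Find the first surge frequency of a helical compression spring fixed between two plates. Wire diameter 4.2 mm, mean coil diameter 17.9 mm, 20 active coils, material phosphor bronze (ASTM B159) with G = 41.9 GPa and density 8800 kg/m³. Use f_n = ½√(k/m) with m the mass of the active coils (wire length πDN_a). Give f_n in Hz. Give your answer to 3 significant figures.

161 Hz

k = Gd⁴/(8D³N_a) = (41.9×10³)(4.2⁴)/(8·17.9³·20) = 14.208 N/mm = 14208 N/m
Wire length L = πDN_a = π·17.9·20 = 1124.7 mm
m = ρ·(πd²/4)·L = 8800 × 13.854×10⁻⁶ m² × 1.1247 m = 0.13712 kg
f_n = ½√(k/m) = 0.5·√(14208/0.13712) = 0.5·√(1.0362e+05) = 160.95 Hz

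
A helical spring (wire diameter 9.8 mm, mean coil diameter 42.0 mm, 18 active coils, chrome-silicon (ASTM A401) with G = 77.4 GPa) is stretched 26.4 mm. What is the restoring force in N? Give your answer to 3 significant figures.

1770 N

k = Gd⁴/(8D³N_a) = (77.4×10³)(9.8⁴)/(8·42.0³·18) = 66.917 N/mm
F = k·δ = 66.917 × 26.4 = 1766.6 N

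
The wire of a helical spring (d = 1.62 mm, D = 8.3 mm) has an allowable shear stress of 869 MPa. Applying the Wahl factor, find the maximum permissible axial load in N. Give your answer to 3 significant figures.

C = D/d = 8.3/1.62 = 5.1235
K_W = (4C−1)/(4C−4) + 0.615/C = 19.494/16.494 + 0.1200 = 1.3019
τ_max = K·8FD/(πd³) → F_max = τ_allow·πd³/(8DK)
F_max = 869·π·1.62³/(8·8.3·1.3019) = 11607/86.448 = 134.26 N

134 N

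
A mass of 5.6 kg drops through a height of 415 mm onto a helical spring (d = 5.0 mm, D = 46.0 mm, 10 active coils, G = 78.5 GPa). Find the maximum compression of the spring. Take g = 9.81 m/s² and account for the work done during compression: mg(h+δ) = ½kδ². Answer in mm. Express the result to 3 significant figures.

94.2 mm

k = Gd⁴/(8D³N_a) = (78.5×10³)(5.0⁴)/(8·46.0³·10) = 6.3007 N/mm
W = mg = 5.6 × 9.81 = 54.936 N
½kδ² − Wδ − Wh = 0 → δ = (W + √(W² + 2kWh))/k
δ = (54.936 + √(3018 + 287291))/6.3007 = (54.936 + 538.8)/6.3007 = 94.234 mm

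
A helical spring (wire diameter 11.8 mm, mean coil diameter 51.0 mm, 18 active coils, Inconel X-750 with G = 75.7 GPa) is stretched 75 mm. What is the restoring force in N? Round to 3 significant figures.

k = Gd⁴/(8D³N_a) = (75.7×10³)(11.8⁴)/(8·51.0³·18) = 76.834 N/mm
F = k·δ = 76.834 × 75 = 5762.5 N

5760 N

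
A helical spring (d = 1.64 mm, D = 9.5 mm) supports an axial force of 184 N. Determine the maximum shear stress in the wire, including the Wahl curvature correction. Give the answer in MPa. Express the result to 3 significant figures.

1270 MPa

Spring index C = D/d = 9.5/1.64 = 5.7927
K_W = (4C−1)/(4C−4) + 0.615/C = 22.171/19.171 + 0.1062 = 1.2627
τ₀ = 8FD/(πd³) = 8·184·9.5/(π·1.64³) = 13984/13.857 = 1009.1 MPa
τ_max = K·τ₀ = 1.2627 × 1009.1 = 1274.2 MPa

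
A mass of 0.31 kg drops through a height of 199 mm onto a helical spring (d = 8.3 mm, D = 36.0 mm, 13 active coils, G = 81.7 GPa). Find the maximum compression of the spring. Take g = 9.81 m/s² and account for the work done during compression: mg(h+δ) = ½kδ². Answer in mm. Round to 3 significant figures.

3.93 mm

k = Gd⁴/(8D³N_a) = (81.7×10³)(8.3⁴)/(8·36.0³·13) = 79.909 N/mm
W = mg = 0.31 × 9.81 = 3.0411 N
½kδ² − Wδ − Wh = 0 → δ = (W + √(W² + 2kWh))/k
δ = (3.0411 + √(9.2483 + 96718))/79.909 = (3.0411 + 311.01)/79.909 = 3.9301 mm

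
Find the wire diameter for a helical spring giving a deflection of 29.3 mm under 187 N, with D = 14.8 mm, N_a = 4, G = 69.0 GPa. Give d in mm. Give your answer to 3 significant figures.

1.76 mm

Required rate k = F/δ = 187/29.3 = 6.3823 N/mm
d = (8D³N_a·k / G)^(1/4) = (8·14.8³·4·6.3823 / (69.0×10³))^0.25
  = (9.5953)^0.25 = 1.7600 mm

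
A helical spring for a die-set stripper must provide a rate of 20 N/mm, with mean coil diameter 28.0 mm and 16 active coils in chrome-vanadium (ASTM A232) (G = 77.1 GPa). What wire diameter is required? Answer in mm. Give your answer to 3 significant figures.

5.20 mm

d = (8D³N_a·k / G)^(1/4) = (8·28.0³·16·20 / (77.1×10³))^0.25
  = (728.89)^0.25 = 5.1959 mm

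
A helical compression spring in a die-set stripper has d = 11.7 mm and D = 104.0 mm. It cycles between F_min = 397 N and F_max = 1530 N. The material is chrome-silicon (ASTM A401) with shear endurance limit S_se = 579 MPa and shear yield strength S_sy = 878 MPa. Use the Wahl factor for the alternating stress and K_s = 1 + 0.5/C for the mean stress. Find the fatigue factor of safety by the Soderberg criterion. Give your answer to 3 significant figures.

2.63

C = D/d = 104.0/11.7 = 8.8889; K_W = (4C−1)/(4C−4)+0.615/C = 1.1643; K_s = 1+0.5/C = 1.0562
F_a = (F_max−F_min)/2 = 566.5 N; F_m = (F_max+F_min)/2 = 963.5 N
τ_a = K_W·8F_aD/(πd³) = 1.1643 × 93.673 = 109.06 MPa
τ_m = K_s·8F_mD/(πd³) = 1.0562 × 159.32 = 168.28 MPa
Soderberg: 1/n_f = τ_a/S_se + τ_m/S_sy = 109.06/579 + 168.28/878 = 0.18836 + 0.19166 = 0.38002
n_f = 1/0.38002 = 2.631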